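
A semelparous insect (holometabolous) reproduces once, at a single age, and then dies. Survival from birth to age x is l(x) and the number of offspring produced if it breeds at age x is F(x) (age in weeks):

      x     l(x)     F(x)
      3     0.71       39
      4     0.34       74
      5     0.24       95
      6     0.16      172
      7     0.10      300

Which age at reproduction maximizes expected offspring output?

7

Expected offspring if breeding at age x = l(x) × F(x):
  age 3: 0.71 × 39 = 27.690
  age 4: 0.34 × 74 = 25.160
  age 5: 0.24 × 95 = 22.800
  age 6: 0.16 × 172 = 27.520
  age 7: 0.10 × 300 = 30.000
Maximum at age 7 (30.000).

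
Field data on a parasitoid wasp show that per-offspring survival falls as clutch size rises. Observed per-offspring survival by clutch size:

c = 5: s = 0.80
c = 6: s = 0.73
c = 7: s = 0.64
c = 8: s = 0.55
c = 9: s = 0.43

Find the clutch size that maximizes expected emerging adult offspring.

Expected emerging adult offspring = c × s(c):
  c=5: 5 × 0.80 = 4.000
  c=6: 6 × 0.73 = 4.380
  c=7: 7 × 0.64 = 4.480
  c=8: 8 × 0.55 = 4.400
  c=9: 9 × 0.43 = 3.870
Maximum at c = 7 (4.480 emerging adult offspring).

7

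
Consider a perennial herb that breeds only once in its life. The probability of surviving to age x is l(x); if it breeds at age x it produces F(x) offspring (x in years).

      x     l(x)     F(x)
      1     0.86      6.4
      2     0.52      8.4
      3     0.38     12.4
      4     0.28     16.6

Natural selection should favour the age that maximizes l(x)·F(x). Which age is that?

Expected offspring if breeding at age x = l(x) × F(x):
  age 1: 0.86 × 6.4 = 5.504
  age 2: 0.52 × 8.4 = 4.368
  age 3: 0.38 × 12.4 = 4.712
  age 4: 0.28 × 16.6 = 4.648
Maximum at age 1 (5.504).

1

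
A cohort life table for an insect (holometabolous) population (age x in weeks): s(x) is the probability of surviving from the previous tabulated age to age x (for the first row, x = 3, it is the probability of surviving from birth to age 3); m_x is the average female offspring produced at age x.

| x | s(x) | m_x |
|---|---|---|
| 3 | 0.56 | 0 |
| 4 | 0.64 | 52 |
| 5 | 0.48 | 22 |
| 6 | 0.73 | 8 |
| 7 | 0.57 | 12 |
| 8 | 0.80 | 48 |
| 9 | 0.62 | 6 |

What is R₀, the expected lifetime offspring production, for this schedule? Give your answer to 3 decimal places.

Survivorship from birth: l_x = s_3·s_4·…·s_x.
  l_3 = 0.56000
  l_4 = 0.35840
  l_5 = 0.17203
  l_6 = 0.12558
  l_7 = 0.07158
  l_8 = 0.05727
  l_9 = 0.03550
R₀ = Σ l_x m_x:
  age 3: 0.56000 × 0 = 0.0000
  age 4: 0.35840 × 52 = 18.6368
  age 5: 0.17203 × 22 = 3.7847
  age 6: 0.12558 × 8 = 1.0046
  age 7: 0.07158 × 12 = 0.8590
  age 8: 0.05727 × 48 = 2.7490
  age 9: 0.03550 × 6 = 0.2130
R₀ = 0.0000 + 18.6368 + 3.7847 + 1.0046 + 0.8590 + 2.7490 + 0.2130 = 27.2470

27.247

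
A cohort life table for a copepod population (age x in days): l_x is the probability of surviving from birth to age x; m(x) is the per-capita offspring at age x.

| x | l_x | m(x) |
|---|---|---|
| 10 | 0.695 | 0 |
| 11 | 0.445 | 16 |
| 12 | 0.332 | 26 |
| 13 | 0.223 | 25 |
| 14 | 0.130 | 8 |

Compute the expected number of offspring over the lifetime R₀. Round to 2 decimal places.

22.37

R₀ = Σ l_x m(x):
  age 10: 0.695 × 0 = 0.0000
  age 11: 0.445 × 16 = 7.1200
  age 12: 0.332 × 26 = 8.6320
  age 13: 0.223 × 25 = 5.5750
  age 14: 0.130 × 8 = 1.0400
R₀ = 0.0000 + 7.1200 + 8.6320 + 5.5750 + 1.0400 = 22.3670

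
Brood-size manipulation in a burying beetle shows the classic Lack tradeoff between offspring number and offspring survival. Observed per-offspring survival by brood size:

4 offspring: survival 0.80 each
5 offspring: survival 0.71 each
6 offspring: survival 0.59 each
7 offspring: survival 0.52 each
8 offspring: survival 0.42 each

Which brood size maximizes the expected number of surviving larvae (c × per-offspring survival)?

7

Expected surviving larvae = c × s(c):
  c=4: 4 × 0.80 = 3.200
  c=5: 5 × 0.71 = 3.550
  c=6: 6 × 0.59 = 3.540
  c=7: 7 × 0.52 = 3.640
  c=8: 8 × 0.42 = 3.360
Maximum at c = 7 (3.640 surviving larvae).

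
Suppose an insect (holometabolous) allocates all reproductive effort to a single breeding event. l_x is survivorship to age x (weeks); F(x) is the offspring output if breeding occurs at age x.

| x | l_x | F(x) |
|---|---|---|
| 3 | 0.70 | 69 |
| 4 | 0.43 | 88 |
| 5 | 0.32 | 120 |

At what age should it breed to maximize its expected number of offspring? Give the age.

3

Expected offspring if breeding at age x = l_x × F(x):
  age 3: 0.70 × 69 = 48.300
  age 4: 0.43 × 88 = 37.840
  age 5: 0.32 × 120 = 38.400
Maximum at age 3 (48.300).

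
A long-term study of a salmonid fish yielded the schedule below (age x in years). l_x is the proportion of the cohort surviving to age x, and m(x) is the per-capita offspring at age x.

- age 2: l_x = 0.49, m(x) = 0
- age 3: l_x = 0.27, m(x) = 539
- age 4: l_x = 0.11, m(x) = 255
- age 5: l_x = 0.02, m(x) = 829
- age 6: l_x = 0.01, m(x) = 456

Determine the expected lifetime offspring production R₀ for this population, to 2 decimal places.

194.72

R₀ = Σ l_x m(x):
  age 2: 0.49 × 0 = 0.0000
  age 3: 0.27 × 539 = 145.5300
  age 4: 0.11 × 255 = 28.0500
  age 5: 0.02 × 829 = 16.5800
  age 6: 0.01 × 456 = 4.5600
R₀ = 0.0000 + 145.5300 + 28.0500 + 16.5800 + 4.5600 = 194.7200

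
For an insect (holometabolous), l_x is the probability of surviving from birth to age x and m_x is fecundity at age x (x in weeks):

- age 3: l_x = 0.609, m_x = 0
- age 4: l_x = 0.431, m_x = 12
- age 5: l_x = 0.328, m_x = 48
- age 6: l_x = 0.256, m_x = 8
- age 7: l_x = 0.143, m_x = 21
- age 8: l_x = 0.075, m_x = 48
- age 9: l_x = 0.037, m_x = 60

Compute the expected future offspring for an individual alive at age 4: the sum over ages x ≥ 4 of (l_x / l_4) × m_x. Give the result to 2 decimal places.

73.75

l_4 = 0.431. Conditional survival from age 4 to x is l_x / l_4.
  x=4: (0.431/0.431) × 12 = 12.0000
  x=5: (0.328/0.431) × 48 = 36.5290
  x=6: (0.256/0.431) × 8 = 4.7517
  x=7: (0.143/0.431) × 21 = 6.9675
  x=8: (0.075/0.431) × 48 = 8.3527
  x=9: (0.037/0.431) × 60 = 5.1508
Sum = 12.0000 + 36.5290 + 4.7517 + 6.9675 + 8.3527 + 5.1508 = 73.7517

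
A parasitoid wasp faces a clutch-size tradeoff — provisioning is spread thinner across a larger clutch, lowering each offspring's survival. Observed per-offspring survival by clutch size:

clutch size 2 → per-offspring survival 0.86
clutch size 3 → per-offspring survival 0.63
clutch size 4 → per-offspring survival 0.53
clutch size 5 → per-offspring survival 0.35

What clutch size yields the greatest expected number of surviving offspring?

4

Expected surviving offspring = c × s(c):
  c=2: 2 × 0.86 = 1.720
  c=3: 3 × 0.63 = 1.890
  c=4: 4 × 0.53 = 2.120
  c=5: 5 × 0.35 = 1.750
Maximum at c = 4 (2.120 surviving offspring).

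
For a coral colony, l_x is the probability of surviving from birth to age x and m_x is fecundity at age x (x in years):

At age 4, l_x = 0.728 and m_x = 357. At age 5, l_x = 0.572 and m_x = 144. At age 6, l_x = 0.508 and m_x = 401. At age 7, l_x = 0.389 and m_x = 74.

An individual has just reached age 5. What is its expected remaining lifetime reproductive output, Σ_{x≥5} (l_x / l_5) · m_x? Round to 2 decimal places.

l_5 = 0.572. Conditional survival from age 5 to x is l_x / l_5.
  x=5: (0.572/0.572) × 144 = 144.0000
  x=6: (0.508/0.572) × 401 = 356.1329
  x=7: (0.389/0.572) × 74 = 50.3252
Sum = 144.0000 + 356.1329 + 50.3252 = 550.4580

550.46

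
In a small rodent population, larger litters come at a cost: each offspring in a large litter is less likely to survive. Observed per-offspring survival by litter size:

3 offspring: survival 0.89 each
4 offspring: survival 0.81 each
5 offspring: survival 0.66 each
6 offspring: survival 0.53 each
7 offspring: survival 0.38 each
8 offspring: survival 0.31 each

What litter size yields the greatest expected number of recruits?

5

Expected recruits = c × s(c):
  c=3: 3 × 0.89 = 2.670
  c=4: 4 × 0.81 = 3.240
  c=5: 5 × 0.66 = 3.300
  c=6: 6 × 0.53 = 3.180
  c=7: 7 × 0.38 = 2.660
  c=8: 8 × 0.31 = 2.480
Maximum at c = 5 (3.300 recruits).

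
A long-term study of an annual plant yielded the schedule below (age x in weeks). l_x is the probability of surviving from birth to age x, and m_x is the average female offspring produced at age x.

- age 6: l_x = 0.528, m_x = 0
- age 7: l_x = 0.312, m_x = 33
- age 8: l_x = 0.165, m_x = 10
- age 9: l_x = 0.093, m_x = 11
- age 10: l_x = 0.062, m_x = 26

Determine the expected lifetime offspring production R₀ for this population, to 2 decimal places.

14.58

R₀ = Σ l_x m_x:
  age 6: 0.528 × 0 = 0.0000
  age 7: 0.312 × 33 = 10.2960
  age 8: 0.165 × 10 = 1.6500
  age 9: 0.093 × 11 = 1.0230
  age 10: 0.062 × 26 = 1.6120
R₀ = 0.0000 + 10.2960 + 1.6500 + 1.0230 + 1.6120 = 14.5810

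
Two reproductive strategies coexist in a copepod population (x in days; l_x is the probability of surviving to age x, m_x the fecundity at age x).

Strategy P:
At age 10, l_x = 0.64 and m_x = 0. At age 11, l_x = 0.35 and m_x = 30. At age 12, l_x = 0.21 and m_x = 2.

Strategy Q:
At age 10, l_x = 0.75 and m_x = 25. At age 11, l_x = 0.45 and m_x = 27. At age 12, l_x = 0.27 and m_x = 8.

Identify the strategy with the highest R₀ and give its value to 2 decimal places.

33.06

Strategy P: R₀ = 0.64×0 + 0.35×30 + 0.21×2 = 10.9200
Strategy Q: R₀ = 0.75×25 + 0.45×27 + 0.27×8 = 33.0600
Highest R₀: strategy Q with 33.0600.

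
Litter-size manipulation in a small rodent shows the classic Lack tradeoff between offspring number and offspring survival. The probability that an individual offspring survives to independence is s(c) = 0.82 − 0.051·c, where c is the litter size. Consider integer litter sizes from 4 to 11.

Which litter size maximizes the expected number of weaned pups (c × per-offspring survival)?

8

Expected weaned pups = c × s(c):
  c=4: 4 × 0.616 = 2.464
  c=5: 5 × 0.565 = 2.825
  c=6: 6 × 0.514 = 3.084
  c=7: 7 × 0.463 = 3.241
  c=8: 8 × 0.412 = 3.296
  c=9: 9 × 0.361 = 3.249
  c=10: 10 × 0.310 = 3.100
  c=11: 11 × 0.259 = 2.849
Maximum at c = 8 (3.296 weaned pups).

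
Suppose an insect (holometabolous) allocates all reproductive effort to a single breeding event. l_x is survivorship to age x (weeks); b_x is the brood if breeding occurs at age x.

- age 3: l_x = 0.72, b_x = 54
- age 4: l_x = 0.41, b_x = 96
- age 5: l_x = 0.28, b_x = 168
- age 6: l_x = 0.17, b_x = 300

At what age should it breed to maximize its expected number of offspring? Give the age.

Expected offspring if breeding at age x = l_x × b_x:
  age 3: 0.72 × 54 = 38.880
  age 4: 0.41 × 96 = 39.360
  age 5: 0.28 × 168 = 47.040
  age 6: 0.17 × 300 = 51.000
Maximum at age 6 (51.000).

6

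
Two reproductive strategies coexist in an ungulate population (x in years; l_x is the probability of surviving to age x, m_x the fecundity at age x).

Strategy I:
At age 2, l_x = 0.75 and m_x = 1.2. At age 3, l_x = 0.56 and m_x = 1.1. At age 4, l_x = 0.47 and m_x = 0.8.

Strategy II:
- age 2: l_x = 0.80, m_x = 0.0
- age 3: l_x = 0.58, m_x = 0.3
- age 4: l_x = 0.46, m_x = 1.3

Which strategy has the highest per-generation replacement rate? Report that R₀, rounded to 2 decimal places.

1.89

Strategy I: R₀ = 0.75×1.2 + 0.56×1.1 + 0.47×0.8 = 1.8920
Strategy II: R₀ = 0.80×0.0 + 0.58×0.3 + 0.46×1.3 = 0.7720
Highest R₀: strategy I with 1.8920.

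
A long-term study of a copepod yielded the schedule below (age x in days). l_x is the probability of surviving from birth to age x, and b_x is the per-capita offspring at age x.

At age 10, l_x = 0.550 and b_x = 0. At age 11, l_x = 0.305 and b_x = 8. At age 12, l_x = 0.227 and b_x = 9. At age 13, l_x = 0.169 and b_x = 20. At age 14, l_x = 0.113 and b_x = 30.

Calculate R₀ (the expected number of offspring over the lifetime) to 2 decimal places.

11.25

R₀ = Σ l_x b_x:
  age 10: 0.550 × 0 = 0.0000
  age 11: 0.305 × 8 = 2.4400
  age 12: 0.227 × 9 = 2.0430
  age 13: 0.169 × 20 = 3.3800
  age 14: 0.113 × 30 = 3.3900
R₀ = 0.0000 + 2.4400 + 2.0430 + 3.3800 + 3.3900 = 11.2530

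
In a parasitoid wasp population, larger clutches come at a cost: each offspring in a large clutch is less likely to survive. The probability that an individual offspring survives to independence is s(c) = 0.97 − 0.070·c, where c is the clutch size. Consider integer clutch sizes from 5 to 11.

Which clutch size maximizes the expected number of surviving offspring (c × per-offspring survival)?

7

Expected surviving offspring = c × s(c):
  c=5: 5 × 0.620 = 3.100
  c=6: 6 × 0.550 = 3.300
  c=7: 7 × 0.480 = 3.360
  c=8: 8 × 0.410 = 3.280
  c=9: 9 × 0.340 = 3.060
  c=10: 10 × 0.270 = 2.700
  c=11: 11 × 0.200 = 2.200
Maximum at c = 7 (3.360 surviving offspring).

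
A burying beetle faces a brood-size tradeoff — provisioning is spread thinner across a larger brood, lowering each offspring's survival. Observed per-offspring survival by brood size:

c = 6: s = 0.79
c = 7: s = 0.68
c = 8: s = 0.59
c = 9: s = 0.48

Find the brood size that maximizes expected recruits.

7

Expected recruits = c × s(c):
  c=6: 6 × 0.79 = 4.740
  c=7: 7 × 0.68 = 4.760
  c=8: 8 × 0.59 = 4.720
  c=9: 9 × 0.48 = 4.320
Maximum at c = 7 (4.760 recruits).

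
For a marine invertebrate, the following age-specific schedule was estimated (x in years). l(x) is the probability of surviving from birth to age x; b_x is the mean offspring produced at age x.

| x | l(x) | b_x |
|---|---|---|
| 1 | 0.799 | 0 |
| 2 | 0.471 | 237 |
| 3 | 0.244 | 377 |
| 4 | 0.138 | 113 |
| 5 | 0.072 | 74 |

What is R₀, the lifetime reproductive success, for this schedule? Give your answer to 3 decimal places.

R₀ = Σ l(x) b_x:
  age 1: 0.799 × 0 = 0.0000
  age 2: 0.471 × 237 = 111.6270
  age 3: 0.244 × 377 = 91.9880
  age 4: 0.138 × 113 = 15.5940
  age 5: 0.072 × 74 = 5.3280
R₀ = 0.0000 + 111.6270 + 91.9880 + 15.5940 + 5.3280 = 224.5370

224.537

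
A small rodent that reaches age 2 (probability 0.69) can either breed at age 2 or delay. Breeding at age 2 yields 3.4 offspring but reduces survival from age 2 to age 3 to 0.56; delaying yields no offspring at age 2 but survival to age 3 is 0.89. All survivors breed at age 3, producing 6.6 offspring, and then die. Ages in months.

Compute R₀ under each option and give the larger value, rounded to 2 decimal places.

4.90

breed at age 2: R₀ = 0.69 × (3.4 + 0.56 × 6.6) = 0.69 × 7.0960 = 4.8962
delay to age 3: R₀ = 0.69 × (0.89 × 6.6) = 0.69 × 5.8740 = 4.0531
Higher: breed at age 2 (4.8962).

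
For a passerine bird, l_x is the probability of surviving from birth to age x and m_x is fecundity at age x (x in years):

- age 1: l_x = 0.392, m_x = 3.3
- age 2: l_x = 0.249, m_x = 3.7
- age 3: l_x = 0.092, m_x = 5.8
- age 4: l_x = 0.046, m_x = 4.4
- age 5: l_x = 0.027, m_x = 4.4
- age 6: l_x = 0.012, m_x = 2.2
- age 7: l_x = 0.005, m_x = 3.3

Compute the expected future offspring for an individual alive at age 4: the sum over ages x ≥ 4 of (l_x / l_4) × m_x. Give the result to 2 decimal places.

7.92

l_4 = 0.046. Conditional survival from age 4 to x is l_x / l_4.
  x=4: (0.046/0.046) × 4.4 = 4.4000
  x=5: (0.027/0.046) × 4.4 = 2.5826
  x=6: (0.012/0.046) × 2.2 = 0.5739
  x=7: (0.005/0.046) × 3.3 = 0.3587
Sum = 4.4000 + 2.5826 + 0.5739 + 0.3587 = 7.9152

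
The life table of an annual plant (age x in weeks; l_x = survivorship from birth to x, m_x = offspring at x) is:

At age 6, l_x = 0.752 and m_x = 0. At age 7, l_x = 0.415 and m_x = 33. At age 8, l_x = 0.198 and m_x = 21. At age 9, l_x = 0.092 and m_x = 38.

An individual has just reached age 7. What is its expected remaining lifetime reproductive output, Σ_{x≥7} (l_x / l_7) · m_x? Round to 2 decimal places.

51.44

l_7 = 0.415. Conditional survival from age 7 to x is l_x / l_7.
  x=7: (0.415/0.415) × 33 = 33.0000
  x=8: (0.198/0.415) × 21 = 10.0193
  x=9: (0.092/0.415) × 38 = 8.4241
Sum = 33.0000 + 10.0193 + 8.4241 = 51.4434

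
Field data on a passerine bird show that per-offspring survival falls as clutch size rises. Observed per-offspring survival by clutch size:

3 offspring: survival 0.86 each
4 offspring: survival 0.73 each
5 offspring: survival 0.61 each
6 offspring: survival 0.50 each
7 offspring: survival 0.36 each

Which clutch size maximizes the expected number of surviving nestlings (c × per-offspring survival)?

5

Expected surviving nestlings = c × s(c):
  c=3: 3 × 0.86 = 2.580
  c=4: 4 × 0.73 = 2.920
  c=5: 5 × 0.61 = 3.050
  c=6: 6 × 0.50 = 3.000
  c=7: 7 × 0.36 = 2.520
Maximum at c = 5 (3.050 surviving nestlings).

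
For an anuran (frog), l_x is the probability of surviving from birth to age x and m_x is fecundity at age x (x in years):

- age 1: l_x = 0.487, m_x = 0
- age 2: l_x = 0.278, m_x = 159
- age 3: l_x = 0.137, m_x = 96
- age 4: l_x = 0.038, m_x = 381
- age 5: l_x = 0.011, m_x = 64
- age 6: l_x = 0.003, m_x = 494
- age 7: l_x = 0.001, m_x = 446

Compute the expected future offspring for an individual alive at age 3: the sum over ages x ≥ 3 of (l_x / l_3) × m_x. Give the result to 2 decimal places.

l_3 = 0.137. Conditional survival from age 3 to x is l_x / l_3.
  x=3: (0.137/0.137) × 96 = 96.0000
  x=4: (0.038/0.137) × 381 = 105.6788
  x=5: (0.011/0.137) × 64 = 5.1387
  x=6: (0.003/0.137) × 494 = 10.8175
  x=7: (0.001/0.137) × 446 = 3.2555
Sum = 96.0000 + 105.6788 + 5.1387 + 10.8175 + 3.2555 = 220.8905

220.89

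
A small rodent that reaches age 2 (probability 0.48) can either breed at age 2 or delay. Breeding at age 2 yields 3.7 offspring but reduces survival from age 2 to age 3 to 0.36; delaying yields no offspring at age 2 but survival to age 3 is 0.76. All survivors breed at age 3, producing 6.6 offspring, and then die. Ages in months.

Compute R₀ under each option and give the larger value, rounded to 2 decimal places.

breed at age 2: R₀ = 0.48 × (3.7 + 0.36 × 6.6) = 0.48 × 6.0760 = 2.9165
delay to age 3: R₀ = 0.48 × (0.76 × 6.6) = 0.48 × 5.0160 = 2.4077
Higher: breed at age 2 (2.9165).

2.92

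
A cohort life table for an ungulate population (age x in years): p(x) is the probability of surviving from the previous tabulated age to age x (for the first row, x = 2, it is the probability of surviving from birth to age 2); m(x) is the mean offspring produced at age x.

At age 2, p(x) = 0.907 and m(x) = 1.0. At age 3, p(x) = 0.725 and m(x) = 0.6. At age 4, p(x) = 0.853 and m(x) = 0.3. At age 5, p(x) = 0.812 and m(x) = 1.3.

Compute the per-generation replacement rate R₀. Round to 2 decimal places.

2.06

Survivorship from birth: l_x = p_2·p_3·…·p_x.
  l_2 = 0.90700
  l_3 = 0.65758
  l_4 = 0.56091
  l_5 = 0.45546
R₀ = Σ l_x m(x):
  age 2: 0.90700 × 1.0 = 0.9070
  age 3: 0.65758 × 0.6 = 0.3945
  age 4: 0.56091 × 0.3 = 0.1683
  age 5: 0.45546 × 1.3 = 0.5921
R₀ = 0.9070 + 0.3945 + 0.1683 + 0.5921 = 2.0619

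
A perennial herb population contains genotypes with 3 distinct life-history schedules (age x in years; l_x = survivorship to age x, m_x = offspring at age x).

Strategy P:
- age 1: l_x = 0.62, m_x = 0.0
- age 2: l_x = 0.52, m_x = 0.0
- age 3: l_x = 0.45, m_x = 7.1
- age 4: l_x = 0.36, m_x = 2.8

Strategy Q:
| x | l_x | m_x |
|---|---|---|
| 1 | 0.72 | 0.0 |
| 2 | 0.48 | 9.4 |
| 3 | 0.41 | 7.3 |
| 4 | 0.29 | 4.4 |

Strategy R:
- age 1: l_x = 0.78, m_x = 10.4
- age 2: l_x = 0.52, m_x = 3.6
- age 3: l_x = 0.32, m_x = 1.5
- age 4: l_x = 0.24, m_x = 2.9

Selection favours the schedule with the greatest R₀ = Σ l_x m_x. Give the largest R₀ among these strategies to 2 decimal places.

11.16

Strategy P: R₀ = 0.62×0.0 + 0.52×0.0 + 0.45×7.1 + 0.36×2.8 = 4.2030
Strategy Q: R₀ = 0.72×0.0 + 0.48×9.4 + 0.41×7.3 + 0.29×4.4 = 8.7810
Strategy R: R₀ = 0.78×10.4 + 0.52×3.6 + 0.32×1.5 + 0.24×2.9 = 11.1600
Highest R₀: strategy R with 11.1600.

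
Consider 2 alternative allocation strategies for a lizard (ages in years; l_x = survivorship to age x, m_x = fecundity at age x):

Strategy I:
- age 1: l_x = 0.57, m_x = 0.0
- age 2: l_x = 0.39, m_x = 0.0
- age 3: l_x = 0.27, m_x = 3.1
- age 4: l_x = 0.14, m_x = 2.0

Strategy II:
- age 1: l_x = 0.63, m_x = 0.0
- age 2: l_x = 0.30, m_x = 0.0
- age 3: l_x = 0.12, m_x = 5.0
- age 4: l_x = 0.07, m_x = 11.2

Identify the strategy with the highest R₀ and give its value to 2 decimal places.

1.38

Strategy I: R₀ = 0.57×0.0 + 0.39×0.0 + 0.27×3.1 + 0.14×2.0 = 1.1170
Strategy II: R₀ = 0.63×0.0 + 0.30×0.0 + 0.12×5.0 + 0.07×11.2 = 1.3840
Highest R₀: strategy II with 1.3840.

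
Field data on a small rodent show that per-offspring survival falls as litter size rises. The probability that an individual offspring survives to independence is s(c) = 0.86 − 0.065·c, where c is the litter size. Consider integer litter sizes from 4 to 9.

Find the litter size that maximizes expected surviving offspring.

7

Expected surviving offspring = c × s(c):
  c=4: 4 × 0.600 = 2.400
  c=5: 5 × 0.535 = 2.675
  c=6: 6 × 0.470 = 2.820
  c=7: 7 × 0.405 = 2.835
  c=8: 8 × 0.340 = 2.720
  c=9: 9 × 0.275 = 2.475
Maximum at c = 7 (2.835 surviving offspring).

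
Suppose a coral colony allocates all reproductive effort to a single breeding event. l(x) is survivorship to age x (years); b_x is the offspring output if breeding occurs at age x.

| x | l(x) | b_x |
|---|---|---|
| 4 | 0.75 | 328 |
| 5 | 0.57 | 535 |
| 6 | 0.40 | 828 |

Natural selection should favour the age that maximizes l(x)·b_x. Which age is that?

Expected offspring if breeding at age x = l(x) × b_x:
  age 4: 0.75 × 328 = 246.000
  age 5: 0.57 × 535 = 304.950
  age 6: 0.40 × 828 = 331.200
Maximum at age 6 (331.200).

6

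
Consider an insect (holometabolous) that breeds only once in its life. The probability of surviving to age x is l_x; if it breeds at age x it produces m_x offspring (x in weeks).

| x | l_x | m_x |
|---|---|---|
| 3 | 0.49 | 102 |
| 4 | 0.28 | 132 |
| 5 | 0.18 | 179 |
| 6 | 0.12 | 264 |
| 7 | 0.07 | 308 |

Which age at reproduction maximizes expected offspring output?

3

Expected offspring if breeding at age x = l_x × m_x:
  age 3: 0.49 × 102 = 49.980
  age 4: 0.28 × 132 = 36.960
  age 5: 0.18 × 179 = 32.220
  age 6: 0.12 × 264 = 31.680
  age 7: 0.07 × 308 = 21.560
Maximum at age 3 (49.980).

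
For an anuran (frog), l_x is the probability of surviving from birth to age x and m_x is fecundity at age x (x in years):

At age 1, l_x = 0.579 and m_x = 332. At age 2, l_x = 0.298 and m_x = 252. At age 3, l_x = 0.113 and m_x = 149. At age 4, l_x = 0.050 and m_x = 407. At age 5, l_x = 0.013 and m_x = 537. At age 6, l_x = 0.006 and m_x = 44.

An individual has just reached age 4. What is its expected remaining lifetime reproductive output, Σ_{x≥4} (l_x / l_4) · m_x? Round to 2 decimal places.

l_4 = 0.050. Conditional survival from age 4 to x is l_x / l_4.
  x=4: (0.050/0.050) × 407 = 407.0000
  x=5: (0.013/0.050) × 537 = 139.6200
  x=6: (0.006/0.050) × 44 = 5.2800
Sum = 407.0000 + 139.6200 + 5.2800 = 551.9000

551.90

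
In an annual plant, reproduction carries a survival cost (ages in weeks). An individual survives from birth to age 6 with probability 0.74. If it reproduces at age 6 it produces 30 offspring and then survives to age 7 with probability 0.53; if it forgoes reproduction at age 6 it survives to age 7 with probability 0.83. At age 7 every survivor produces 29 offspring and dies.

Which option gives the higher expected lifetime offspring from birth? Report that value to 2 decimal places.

33.57

breed at age 6: R₀ = 0.74 × (30 + 0.53 × 29) = 0.74 × 45.3700 = 33.5738
delay to age 7: R₀ = 0.74 × (0.83 × 29) = 0.74 × 24.0700 = 17.8118
Higher: breed at age 6 (33.5738).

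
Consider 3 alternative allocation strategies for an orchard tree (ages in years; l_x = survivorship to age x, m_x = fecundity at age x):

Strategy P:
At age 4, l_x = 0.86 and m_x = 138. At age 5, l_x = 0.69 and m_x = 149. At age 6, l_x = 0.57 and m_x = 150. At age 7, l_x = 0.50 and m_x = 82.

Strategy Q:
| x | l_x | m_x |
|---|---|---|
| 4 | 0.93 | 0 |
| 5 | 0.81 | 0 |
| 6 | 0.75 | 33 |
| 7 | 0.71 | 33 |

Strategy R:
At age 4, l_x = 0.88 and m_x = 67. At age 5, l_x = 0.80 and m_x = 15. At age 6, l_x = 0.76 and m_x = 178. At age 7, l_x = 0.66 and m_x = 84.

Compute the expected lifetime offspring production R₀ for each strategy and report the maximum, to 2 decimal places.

347.99

Strategy P: R₀ = 0.86×138 + 0.69×149 + 0.57×150 + 0.50×82 = 347.9900
Strategy Q: R₀ = 0.93×0 + 0.81×0 + 0.75×33 + 0.71×33 = 48.1800
Strategy R: R₀ = 0.88×67 + 0.80×15 + 0.76×178 + 0.66×84 = 261.6800
Highest R₀: strategy P with 347.9900.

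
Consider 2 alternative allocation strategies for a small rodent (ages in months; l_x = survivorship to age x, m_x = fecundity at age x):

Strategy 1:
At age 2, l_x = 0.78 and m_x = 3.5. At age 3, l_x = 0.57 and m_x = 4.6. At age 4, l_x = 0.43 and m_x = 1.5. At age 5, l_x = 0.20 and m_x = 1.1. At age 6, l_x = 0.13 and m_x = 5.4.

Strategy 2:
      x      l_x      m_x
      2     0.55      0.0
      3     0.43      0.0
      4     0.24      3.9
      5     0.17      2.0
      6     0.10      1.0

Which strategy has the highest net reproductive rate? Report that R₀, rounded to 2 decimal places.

6.92

Strategy 1: R₀ = 0.78×3.5 + 0.57×4.6 + 0.43×1.5 + 0.20×1.1 + 0.13×5.4 = 6.9190
Strategy 2: R₀ = 0.55×0.0 + 0.43×0.0 + 0.24×3.9 + 0.17×2.0 + 0.10×1.0 = 1.3760
Highest R₀: strategy 1 with 6.9190.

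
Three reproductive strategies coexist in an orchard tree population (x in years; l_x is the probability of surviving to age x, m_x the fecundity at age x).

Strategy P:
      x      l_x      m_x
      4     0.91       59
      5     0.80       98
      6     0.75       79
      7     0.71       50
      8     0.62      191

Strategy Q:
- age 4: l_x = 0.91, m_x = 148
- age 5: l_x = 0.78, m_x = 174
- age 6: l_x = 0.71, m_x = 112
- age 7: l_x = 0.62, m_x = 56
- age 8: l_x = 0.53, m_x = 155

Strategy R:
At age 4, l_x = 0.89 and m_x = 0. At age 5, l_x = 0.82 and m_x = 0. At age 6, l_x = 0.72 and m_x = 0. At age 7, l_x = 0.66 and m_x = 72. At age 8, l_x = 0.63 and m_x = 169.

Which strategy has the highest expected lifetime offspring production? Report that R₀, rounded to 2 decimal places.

466.79

Strategy P: R₀ = 0.91×59 + 0.80×98 + 0.75×79 + 0.71×50 + 0.62×191 = 345.2600
Strategy Q: R₀ = 0.91×148 + 0.78×174 + 0.71×112 + 0.62×56 + 0.53×155 = 466.7900
Strategy R: R₀ = 0.89×0 + 0.82×0 + 0.72×0 + 0.66×72 + 0.63×169 = 153.9900
Highest R₀: strategy Q with 466.7900.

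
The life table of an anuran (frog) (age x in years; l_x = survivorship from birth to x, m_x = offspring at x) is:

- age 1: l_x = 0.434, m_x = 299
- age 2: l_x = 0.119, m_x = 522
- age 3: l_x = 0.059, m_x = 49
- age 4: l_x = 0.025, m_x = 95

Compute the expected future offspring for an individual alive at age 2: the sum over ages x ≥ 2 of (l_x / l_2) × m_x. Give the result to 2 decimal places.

l_2 = 0.119. Conditional survival from age 2 to x is l_x / l_2.
  x=2: (0.119/0.119) × 522 = 522.0000
  x=3: (0.059/0.119) × 49 = 24.2941
  x=4: (0.025/0.119) × 95 = 19.9580
Sum = 522.0000 + 24.2941 + 19.9580 = 566.2521

566.25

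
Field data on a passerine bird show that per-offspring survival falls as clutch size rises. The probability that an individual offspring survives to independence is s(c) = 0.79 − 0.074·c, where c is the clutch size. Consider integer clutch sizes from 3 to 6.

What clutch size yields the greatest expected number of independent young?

5

Expected independent young = c × s(c):
  c=3: 3 × 0.568 = 1.704
  c=4: 4 × 0.494 = 1.976
  c=5: 5 × 0.420 = 2.100
  c=6: 6 × 0.346 = 2.076
Maximum at c = 5 (2.100 independent young).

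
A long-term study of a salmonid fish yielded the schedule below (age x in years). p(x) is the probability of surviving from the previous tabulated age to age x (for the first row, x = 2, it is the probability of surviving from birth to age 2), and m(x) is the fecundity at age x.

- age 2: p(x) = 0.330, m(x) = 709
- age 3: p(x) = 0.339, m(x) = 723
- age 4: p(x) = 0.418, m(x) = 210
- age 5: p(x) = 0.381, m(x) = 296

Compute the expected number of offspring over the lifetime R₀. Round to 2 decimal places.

329.95

Survivorship from birth: l_x = p_2·p_3·…·p_x.
  l_2 = 0.33000
  l_3 = 0.11187
  l_4 = 0.04676
  l_5 = 0.01782
R₀ = Σ l_x m(x):
  age 2: 0.33000 × 709 = 233.9700
  age 3: 0.11187 × 723 = 80.8820
  age 4: 0.04676 × 210 = 9.8196
  age 5: 0.01782 × 296 = 5.2747
R₀ = 233.9700 + 80.8820 + 9.8196 + 5.2747 = 329.9463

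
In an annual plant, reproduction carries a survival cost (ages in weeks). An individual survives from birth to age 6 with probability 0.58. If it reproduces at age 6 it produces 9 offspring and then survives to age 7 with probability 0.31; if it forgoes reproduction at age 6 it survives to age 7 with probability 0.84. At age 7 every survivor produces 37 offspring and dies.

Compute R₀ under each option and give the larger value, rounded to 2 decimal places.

breed at age 6: R₀ = 0.58 × (9 + 0.31 × 37) = 0.58 × 20.4700 = 11.8726
delay to age 7: R₀ = 0.58 × (0.84 × 37) = 0.58 × 31.0800 = 18.0264
Higher: delay to age 7 (18.0264).

18.03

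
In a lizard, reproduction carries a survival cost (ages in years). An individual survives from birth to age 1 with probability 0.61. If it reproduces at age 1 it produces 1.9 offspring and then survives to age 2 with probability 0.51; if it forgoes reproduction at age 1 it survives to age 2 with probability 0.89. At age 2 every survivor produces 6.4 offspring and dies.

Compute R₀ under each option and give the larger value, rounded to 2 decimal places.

breed at age 1: R₀ = 0.61 × (1.9 + 0.51 × 6.4) = 0.61 × 5.1640 = 3.1500
delay to age 2: R₀ = 0.61 × (0.89 × 6.4) = 0.61 × 5.6960 = 3.4746
Higher: delay to age 2 (3.4746).

3.47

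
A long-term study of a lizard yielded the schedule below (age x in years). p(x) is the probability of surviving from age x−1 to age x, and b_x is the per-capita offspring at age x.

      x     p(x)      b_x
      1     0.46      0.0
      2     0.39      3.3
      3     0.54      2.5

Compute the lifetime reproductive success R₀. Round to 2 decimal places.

Survivorship from birth: l_x = p_1·p_2·…·p_x.
  l_1 = 0.46000
  l_2 = 0.17940
  l_3 = 0.09688
R₀ = Σ l_x b_x:
  age 1: 0.46000 × 0.0 = 0.0000
  age 2: 0.17940 × 3.3 = 0.5920
  age 3: 0.09688 × 2.5 = 0.2422
R₀ = 0.0000 + 0.5920 + 0.2422 = 0.8342

0.83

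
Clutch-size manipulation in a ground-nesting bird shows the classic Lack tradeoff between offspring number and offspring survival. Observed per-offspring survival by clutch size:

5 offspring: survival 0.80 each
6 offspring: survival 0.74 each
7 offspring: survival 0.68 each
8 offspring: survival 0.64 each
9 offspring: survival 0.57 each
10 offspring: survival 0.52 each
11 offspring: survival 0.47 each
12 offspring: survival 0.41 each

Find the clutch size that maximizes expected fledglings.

10

Expected fledglings = c × s(c):
  c=5: 5 × 0.80 = 4.000
  c=6: 6 × 0.74 = 4.440
  c=7: 7 × 0.68 = 4.760
  c=8: 8 × 0.64 = 5.120
  c=9: 9 × 0.57 = 5.130
  c=10: 10 × 0.52 = 5.200
  c=11: 11 × 0.47 = 5.170
  c=12: 12 × 0.41 = 4.920
Maximum at c = 10 (5.200 fledglings).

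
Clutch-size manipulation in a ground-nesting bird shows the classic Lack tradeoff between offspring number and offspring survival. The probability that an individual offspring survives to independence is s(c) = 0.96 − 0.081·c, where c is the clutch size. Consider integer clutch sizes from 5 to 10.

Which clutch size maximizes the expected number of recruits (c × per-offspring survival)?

6

Expected recruits = c × s(c):
  c=5: 5 × 0.555 = 2.775
  c=6: 6 × 0.474 = 2.844
  c=7: 7 × 0.393 = 2.751
  c=8: 8 × 0.312 = 2.496
  c=9: 9 × 0.231 = 2.079
  c=10: 10 × 0.150 = 1.500
Maximum at c = 6 (2.844 recruits).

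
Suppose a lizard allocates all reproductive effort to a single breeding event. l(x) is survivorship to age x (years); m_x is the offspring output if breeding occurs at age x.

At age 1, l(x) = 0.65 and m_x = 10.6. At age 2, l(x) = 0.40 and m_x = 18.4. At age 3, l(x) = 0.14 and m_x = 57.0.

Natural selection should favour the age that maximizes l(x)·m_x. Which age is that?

3

Expected offspring if breeding at age x = l(x) × m_x:
  age 1: 0.65 × 10.6 = 6.890
  age 2: 0.40 × 18.4 = 7.360
  age 3: 0.14 × 57.0 = 7.980
Maximum at age 3 (7.980).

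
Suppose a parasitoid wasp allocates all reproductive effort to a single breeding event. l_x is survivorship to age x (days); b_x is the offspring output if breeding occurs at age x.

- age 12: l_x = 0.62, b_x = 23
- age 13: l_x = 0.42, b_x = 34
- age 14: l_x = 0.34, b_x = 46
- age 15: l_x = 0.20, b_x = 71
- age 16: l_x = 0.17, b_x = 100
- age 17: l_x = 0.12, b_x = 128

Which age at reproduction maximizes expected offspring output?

Expected offspring if breeding at age x = l_x × b_x:
  age 12: 0.62 × 23 = 14.260
  age 13: 0.42 × 34 = 14.280
  age 14: 0.34 × 46 = 15.640
  age 15: 0.20 × 71 = 14.200
  age 16: 0.17 × 100 = 17.000
  age 17: 0.12 × 128 = 15.360
Maximum at age 16 (17.000).

16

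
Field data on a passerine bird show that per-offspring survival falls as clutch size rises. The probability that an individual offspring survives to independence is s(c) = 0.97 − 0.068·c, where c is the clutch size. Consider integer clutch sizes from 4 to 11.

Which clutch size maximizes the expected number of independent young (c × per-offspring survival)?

7

Expected independent young = c × s(c):
  c=4: 4 × 0.698 = 2.792
  c=5: 5 × 0.630 = 3.150
  c=6: 6 × 0.562 = 3.372
  c=7: 7 × 0.494 = 3.458
  c=8: 8 × 0.426 = 3.408
  c=9: 9 × 0.358 = 3.222
  c=10: 10 × 0.290 = 2.900
  c=11: 11 × 0.222 = 2.442
Maximum at c = 7 (3.458 independent young).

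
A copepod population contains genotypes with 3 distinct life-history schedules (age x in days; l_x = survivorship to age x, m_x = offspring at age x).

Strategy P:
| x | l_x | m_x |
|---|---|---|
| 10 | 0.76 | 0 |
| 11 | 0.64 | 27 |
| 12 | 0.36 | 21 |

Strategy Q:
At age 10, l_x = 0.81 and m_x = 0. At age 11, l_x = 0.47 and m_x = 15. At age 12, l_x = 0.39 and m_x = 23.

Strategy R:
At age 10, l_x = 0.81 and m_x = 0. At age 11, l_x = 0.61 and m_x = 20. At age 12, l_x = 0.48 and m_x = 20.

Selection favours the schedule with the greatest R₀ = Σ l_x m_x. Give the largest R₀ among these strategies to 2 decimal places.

Strategy P: R₀ = 0.76×0 + 0.64×27 + 0.36×21 = 24.8400
Strategy Q: R₀ = 0.81×0 + 0.47×15 + 0.39×23 = 16.0200
Strategy R: R₀ = 0.81×0 + 0.61×20 + 0.48×20 = 21.8000
Highest R₀: strategy P with 24.8400.

24.84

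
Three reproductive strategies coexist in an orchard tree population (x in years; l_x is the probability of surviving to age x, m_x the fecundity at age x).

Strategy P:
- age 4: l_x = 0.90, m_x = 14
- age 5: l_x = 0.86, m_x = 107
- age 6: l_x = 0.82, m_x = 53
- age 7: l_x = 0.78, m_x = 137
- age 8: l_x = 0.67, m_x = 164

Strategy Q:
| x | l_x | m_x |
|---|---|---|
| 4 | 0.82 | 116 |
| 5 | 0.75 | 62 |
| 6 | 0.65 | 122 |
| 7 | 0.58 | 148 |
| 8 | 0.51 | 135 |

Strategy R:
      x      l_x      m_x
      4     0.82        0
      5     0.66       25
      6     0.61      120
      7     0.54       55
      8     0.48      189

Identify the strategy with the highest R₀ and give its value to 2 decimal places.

375.61

Strategy P: R₀ = 0.90×14 + 0.86×107 + 0.82×53 + 0.78×137 + 0.67×164 = 364.8200
Strategy Q: R₀ = 0.82×116 + 0.75×62 + 0.65×122 + 0.58×148 + 0.51×135 = 375.6100
Strategy R: R₀ = 0.82×0 + 0.66×25 + 0.61×120 + 0.54×55 + 0.48×189 = 210.1200
Highest R₀: strategy Q with 375.6100.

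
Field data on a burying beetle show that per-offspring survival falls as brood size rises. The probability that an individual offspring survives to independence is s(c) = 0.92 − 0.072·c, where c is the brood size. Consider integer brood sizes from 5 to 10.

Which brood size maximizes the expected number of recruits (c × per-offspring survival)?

6

Expected recruits = c × s(c):
  c=5: 5 × 0.560 = 2.800
  c=6: 6 × 0.488 = 2.928
  c=7: 7 × 0.416 = 2.912
  c=8: 8 × 0.344 = 2.752
  c=9: 9 × 0.272 = 2.448
  c=10: 10 × 0.200 = 2.000
Maximum at c = 6 (2.928 recruits).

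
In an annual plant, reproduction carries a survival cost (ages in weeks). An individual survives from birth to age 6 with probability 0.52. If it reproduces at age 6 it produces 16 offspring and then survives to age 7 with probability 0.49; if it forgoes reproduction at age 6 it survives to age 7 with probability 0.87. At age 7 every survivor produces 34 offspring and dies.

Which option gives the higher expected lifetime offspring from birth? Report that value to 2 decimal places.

16.98

breed at age 6: R₀ = 0.52 × (16 + 0.49 × 34) = 0.52 × 32.6600 = 16.9832
delay to age 7: R₀ = 0.52 × (0.87 × 34) = 0.52 × 29.5800 = 15.3816
Higher: breed at age 6 (16.9832).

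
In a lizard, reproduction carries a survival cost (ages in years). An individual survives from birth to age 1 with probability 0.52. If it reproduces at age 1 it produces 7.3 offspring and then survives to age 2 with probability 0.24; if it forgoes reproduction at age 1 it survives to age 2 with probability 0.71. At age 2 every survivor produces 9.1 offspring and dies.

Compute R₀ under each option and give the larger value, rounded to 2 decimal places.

4.93

breed at age 1: R₀ = 0.52 × (7.3 + 0.24 × 9.1) = 0.52 × 9.4840 = 4.9317
delay to age 2: R₀ = 0.52 × (0.71 × 9.1) = 0.52 × 6.4610 = 3.3597
Higher: breed at age 1 (4.9317).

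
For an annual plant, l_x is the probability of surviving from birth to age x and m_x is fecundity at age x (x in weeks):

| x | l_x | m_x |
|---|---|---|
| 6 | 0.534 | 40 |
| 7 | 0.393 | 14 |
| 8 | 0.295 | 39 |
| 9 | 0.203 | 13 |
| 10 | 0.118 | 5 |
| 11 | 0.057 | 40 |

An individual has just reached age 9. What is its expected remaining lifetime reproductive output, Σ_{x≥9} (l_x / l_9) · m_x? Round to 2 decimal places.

27.14

l_9 = 0.203. Conditional survival from age 9 to x is l_x / l_9.
  x=9: (0.203/0.203) × 13 = 13.0000
  x=10: (0.118/0.203) × 5 = 2.9064
  x=11: (0.057/0.203) × 40 = 11.2315
Sum = 13.0000 + 2.9064 + 11.2315 = 27.1379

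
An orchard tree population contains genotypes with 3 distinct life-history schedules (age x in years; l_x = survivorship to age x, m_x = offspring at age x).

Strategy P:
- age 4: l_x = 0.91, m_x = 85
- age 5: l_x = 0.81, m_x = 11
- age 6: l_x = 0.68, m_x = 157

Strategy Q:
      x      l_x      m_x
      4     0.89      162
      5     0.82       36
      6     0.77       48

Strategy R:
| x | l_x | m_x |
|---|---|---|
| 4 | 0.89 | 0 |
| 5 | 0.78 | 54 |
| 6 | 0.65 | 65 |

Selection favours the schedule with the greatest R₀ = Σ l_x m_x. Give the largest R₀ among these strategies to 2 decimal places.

Strategy P: R₀ = 0.91×85 + 0.81×11 + 0.68×157 = 193.0200
Strategy Q: R₀ = 0.89×162 + 0.82×36 + 0.77×48 = 210.6600
Strategy R: R₀ = 0.89×0 + 0.78×54 + 0.65×65 = 84.3700
Highest R₀: strategy Q with 210.6600.

210.66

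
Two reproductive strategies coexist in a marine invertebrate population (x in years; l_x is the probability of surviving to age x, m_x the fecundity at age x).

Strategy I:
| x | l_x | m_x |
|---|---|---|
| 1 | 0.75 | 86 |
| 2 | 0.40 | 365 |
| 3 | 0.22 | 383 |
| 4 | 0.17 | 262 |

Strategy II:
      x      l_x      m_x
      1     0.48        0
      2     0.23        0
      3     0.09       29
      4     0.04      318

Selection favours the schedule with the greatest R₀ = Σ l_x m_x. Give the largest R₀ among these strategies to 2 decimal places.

339.30

Strategy I: R₀ = 0.75×86 + 0.40×365 + 0.22×383 + 0.17×262 = 339.3000
Strategy II: R₀ = 0.48×0 + 0.23×0 + 0.09×29 + 0.04×318 = 15.3300
Highest R₀: strategy I with 339.3000.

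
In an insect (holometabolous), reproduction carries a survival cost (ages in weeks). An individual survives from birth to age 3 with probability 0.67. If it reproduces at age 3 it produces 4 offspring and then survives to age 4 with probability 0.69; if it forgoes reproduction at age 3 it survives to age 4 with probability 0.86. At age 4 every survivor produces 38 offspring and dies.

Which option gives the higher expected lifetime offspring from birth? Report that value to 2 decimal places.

21.90

breed at age 3: R₀ = 0.67 × (4 + 0.69 × 38) = 0.67 × 30.2200 = 20.2474
delay to age 4: R₀ = 0.67 × (0.86 × 38) = 0.67 × 32.6800 = 21.8956
Higher: delay to age 4 (21.8956).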